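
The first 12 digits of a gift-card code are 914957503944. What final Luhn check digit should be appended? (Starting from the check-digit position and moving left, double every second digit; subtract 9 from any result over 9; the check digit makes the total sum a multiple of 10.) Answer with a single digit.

Partial digits right→left: 4 4 9 3 0 5 7 5 9 4 1 9
Double every second digit counting from the check-digit position (so the 1st, 3rd, 5th, ... of the partial from the right).
  doubled (with −9 where >9): 8 9 0 5 9 2 → sum 33
  kept as-is: 4 3 5 5 4 9 → sum 30
Total = 33 + 30 = 63.
Check digit = (10 − (63 mod 10)) mod 10 = 7.

7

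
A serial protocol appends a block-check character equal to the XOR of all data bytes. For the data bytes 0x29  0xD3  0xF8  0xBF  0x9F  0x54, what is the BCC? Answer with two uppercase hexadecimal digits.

XOR the bytes together:
  start with 0x29
  0x29 ⊕ 0xD3 = 0xFA
  0xFA ⊕ 0xF8 = 0x02
  0x02 ⊕ 0xBF = 0xBD
  0xBD ⊕ 0x9F = 0x22
  0x22 ⊕ 0x54 = 0x76

76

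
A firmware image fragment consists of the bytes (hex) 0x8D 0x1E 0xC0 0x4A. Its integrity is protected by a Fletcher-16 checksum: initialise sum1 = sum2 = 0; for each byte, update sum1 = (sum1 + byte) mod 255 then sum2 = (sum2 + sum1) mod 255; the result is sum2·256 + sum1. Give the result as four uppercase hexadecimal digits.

5CB6

Running sums (mod 255):
  after byte 0 (0x8D): sum1=141, sum2=141
  after byte 1 (0x1E): sum1=171, sum2=57
  after byte 2 (0xC0): sum1=108, sum2=165
  after byte 3 (0x4A): sum1=182, sum2=92
Checksum = sum2·256 + sum1 = 92·256 + 182 = 23734 = 0x5CB6.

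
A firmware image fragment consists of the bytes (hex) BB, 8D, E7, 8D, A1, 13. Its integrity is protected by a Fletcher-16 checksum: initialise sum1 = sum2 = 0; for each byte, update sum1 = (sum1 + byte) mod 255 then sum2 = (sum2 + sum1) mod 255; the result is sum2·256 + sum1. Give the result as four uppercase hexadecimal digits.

C873

Running sums (mod 255):
  after byte 0 (BB): sum1=187, sum2=187
  after byte 1 (8D): sum1=73, sum2=5
  after byte 2 (E7): sum1=49, sum2=54
  after byte 3 (8D): sum1=190, sum2=244
  after byte 4 (A1): sum1=96, sum2=85
  after byte 5 (13): sum1=115, sum2=200
Checksum = sum2·256 + sum1 = 200·256 + 115 = 51315 = 0xC873.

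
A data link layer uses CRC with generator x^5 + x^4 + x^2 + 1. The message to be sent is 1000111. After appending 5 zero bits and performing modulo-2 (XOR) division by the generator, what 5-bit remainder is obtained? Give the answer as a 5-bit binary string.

01111

Append 5 zeros: 100011100000. Divide by 110101 (XOR where the leading bit is 1):
  pos 0: 100011 XOR 110101 = 010110
  pos 1: 101101 XOR 110101 = 011000
  pos 2: 110000 XOR 110101 = 000101
  pos 5: 101000 XOR 110101 = 011101
  pos 6: 111010 XOR 110101 = 001111
Remainder (last 5 bits) = 01111. This is the CRC / FCS.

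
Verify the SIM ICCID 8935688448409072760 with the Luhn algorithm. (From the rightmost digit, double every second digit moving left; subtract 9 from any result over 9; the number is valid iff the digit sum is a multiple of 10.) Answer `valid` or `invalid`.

invalid

From the right, keep odd positions and double even positions (subtract 9 from any doubled value over 9):
  doubled (positions 2,4,...): 3 4 0 0 7 8 7 1 9 → sum 39
  kept (positions 1,3,...): 0 7 7 9 4 4 8 6 3 8 → sum 56
Total = 95.
95 mod 10 = 5, so the number is invalid.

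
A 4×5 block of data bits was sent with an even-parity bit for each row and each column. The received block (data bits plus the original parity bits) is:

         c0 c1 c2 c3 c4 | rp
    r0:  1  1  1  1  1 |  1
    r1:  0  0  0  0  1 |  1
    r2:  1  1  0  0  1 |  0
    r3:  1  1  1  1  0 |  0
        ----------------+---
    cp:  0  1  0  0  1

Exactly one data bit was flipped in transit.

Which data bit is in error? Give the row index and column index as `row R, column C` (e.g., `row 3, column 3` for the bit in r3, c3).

Recompute each row's even parity and compare to rp:
  r0: data parity 1, sent rp 1 → ok
  r1: data parity 1, sent rp 1 → ok
  r2: data parity 1, sent rp 0 → mismatch
  r3: data parity 0, sent rp 0 → ok
Recompute each column's even parity and compare to cp:
  c0: data parity 1, sent cp 0 → mismatch
  c1: data parity 1, sent cp 1 → ok
  c2: data parity 0, sent cp 0 → ok
  c3: data parity 0, sent cp 0 → ok
  c4: data parity 1, sent cp 1 → ok
Exactly one row (r2) and one column (c0) fail → the flipped bit is at their intersection.

row 2, column 0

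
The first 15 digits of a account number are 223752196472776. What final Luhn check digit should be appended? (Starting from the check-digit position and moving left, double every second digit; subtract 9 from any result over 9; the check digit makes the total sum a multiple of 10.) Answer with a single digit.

Partial digits right→left: 6 7 7 2 7 4 6 9 1 2 5 7 3 2 2
Double every second digit counting from the check-digit position (so the 1st, 3rd, 5th, ... of the partial from the right).
  doubled (with −9 where >9): 3 5 5 3 2 1 6 4 → sum 29
  kept as-is: 7 2 4 9 2 7 2 → sum 33
Total = 29 + 33 = 62.
Check digit = (10 − (62 mod 10)) mod 10 = 8.

8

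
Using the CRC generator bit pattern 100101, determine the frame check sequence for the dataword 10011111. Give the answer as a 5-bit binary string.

Append 5 zeros: 1001111100000. Divide by 100101 (XOR where the leading bit is 1):
  pos 0: 100111 XOR 100101 = 000010
  pos 4: 101100 XOR 100101 = 001001
  pos 6: 100100 XOR 100101 = 000001
Remainder (last 5 bits) = 00010. This is the CRC / FCS.

00010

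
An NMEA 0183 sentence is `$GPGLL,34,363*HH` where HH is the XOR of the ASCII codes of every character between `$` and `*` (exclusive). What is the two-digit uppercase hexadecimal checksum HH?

XOR the ASCII codes of the payload characters:
  'G' = 0x47 → acc = 0x47
  'P' = 0x50 → acc = 0x17
  'G' = 0x47 → acc = 0x50
  'L' = 0x4C → acc = 0x1C
  'L' = 0x4C → acc = 0x50
  ',' = 0x2C → acc = 0x7C
  '3' = 0x33 → acc = 0x4F
  '4' = 0x34 → acc = 0x7B
  ',' = 0x2C → acc = 0x57
  '3' = 0x33 → acc = 0x64
  '6' = 0x36 → acc = 0x52
  '3' = 0x33 → acc = 0x61
Checksum = 0x61.

61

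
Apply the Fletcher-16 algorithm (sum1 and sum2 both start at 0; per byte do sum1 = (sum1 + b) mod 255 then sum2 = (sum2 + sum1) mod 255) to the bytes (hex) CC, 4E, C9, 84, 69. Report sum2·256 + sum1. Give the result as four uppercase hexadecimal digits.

Running sums (mod 255):
  after byte 0 (CC): sum1=204, sum2=204
  after byte 1 (4E): sum1=27, sum2=231
  after byte 2 (C9): sum1=228, sum2=204
  after byte 3 (84): sum1=105, sum2=54
  after byte 4 (69): sum1=210, sum2=9
Checksum = sum2·256 + sum1 = 9·256 + 210 = 2514 = 0x09D2.

09D2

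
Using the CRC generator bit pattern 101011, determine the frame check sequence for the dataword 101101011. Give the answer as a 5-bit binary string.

Append 5 zeros: 10110101100000. Divide by 101011 (XOR where the leading bit is 1):
  pos 0: 101101 XOR 101011 = 000110
  pos 3: 110011 XOR 101011 = 011000
  pos 4: 110000 XOR 101011 = 011011
  pos 5: 110110 XOR 101011 = 011101
  pos 6: 111010 XOR 101011 = 010001
  pos 7: 100010 XOR 101011 = 001001
Remainder (last 5 bits) = 10010. This is the CRC / FCS.

10010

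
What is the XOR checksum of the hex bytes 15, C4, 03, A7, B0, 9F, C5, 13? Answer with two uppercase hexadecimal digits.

XOR the bytes together:
  start with 0x15
  0x15 ⊕ 0xC4 = 0xD1
  0xD1 ⊕ 0x03 = 0xD2
  0xD2 ⊕ 0xA7 = 0x75
  0x75 ⊕ 0xB0 = 0xC5
  0xC5 ⊕ 0x9F = 0x5A
  0x5A ⊕ 0xC5 = 0x9F
  0x9F ⊕ 0x13 = 0x8C

8C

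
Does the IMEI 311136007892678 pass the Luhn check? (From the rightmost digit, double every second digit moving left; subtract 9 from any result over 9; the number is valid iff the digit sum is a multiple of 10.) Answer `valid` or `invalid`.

From the right, keep odd positions and double even positions (subtract 9 from any doubled value over 9):
  doubled (positions 2,4,...): 5 4 7 0 3 2 2 → sum 23
  kept (positions 1,3,...): 8 6 9 7 0 3 1 3 → sum 37
Total = 60.
60 mod 10 = 0, so the number is valid.

valid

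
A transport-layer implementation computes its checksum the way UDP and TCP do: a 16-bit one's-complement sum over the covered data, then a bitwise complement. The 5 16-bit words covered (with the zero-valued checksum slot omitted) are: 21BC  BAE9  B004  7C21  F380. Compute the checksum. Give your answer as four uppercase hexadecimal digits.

03B3

One's-complement addition (fold any carry out of bit 15 back into bit 0):
  0x21BC + 0xBAE9 = 0x0DCA5
  0xDCA5 + 0xB004 = 0x18CA9 → wrap carry → 0x8CAA
  0x8CAA + 0x7C21 = 0x108CB → wrap carry → 0x08CC
  0x08CC + 0xF380 = 0x0FC4C
One's-complement sum = 0xFC4C.
Checksum = ~0xFC4C & 0xFFFF = 0x03B3.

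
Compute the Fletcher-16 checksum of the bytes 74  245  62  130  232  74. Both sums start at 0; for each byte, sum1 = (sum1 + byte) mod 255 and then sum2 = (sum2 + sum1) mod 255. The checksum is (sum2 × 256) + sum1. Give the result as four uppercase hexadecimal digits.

Running sums (mod 255):
  after byte 0 (74): sum1=74, sum2=74
  after byte 1 (245): sum1=64, sum2=138
  after byte 2 (62): sum1=126, sum2=9
  after byte 3 (130): sum1=1, sum2=10
  after byte 4 (232): sum1=233, sum2=243
  after byte 5 (74): sum1=52, sum2=40
Checksum = sum2·256 + sum1 = 40·256 + 52 = 10292 = 0x2834.

2834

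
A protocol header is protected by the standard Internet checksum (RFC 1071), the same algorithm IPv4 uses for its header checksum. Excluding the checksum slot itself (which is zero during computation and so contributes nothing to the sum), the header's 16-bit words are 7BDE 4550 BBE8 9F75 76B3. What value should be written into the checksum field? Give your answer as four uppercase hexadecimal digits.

One's-complement addition (fold any carry out of bit 15 back into bit 0):
  0x7BDE + 0x4550 = 0x0C12E
  0xC12E + 0xBBE8 = 0x17D16 → wrap carry → 0x7D17
  0x7D17 + 0x9F75 = 0x11C8C → wrap carry → 0x1C8D
  0x1C8D + 0x76B3 = 0x09340
One's-complement sum = 0x9340.
Checksum = ~0x9340 & 0xFFFF = 0x6CBF.

6CBF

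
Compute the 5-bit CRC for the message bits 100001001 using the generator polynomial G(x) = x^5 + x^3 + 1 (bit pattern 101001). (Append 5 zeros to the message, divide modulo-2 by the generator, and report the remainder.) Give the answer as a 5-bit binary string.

00110

Append 5 zeros: 10000100100000. Divide by 101001 (XOR where the leading bit is 1):
  pos 0: 100001 XOR 101001 = 001000
  pos 2: 100000 XOR 101001 = 001001
  pos 4: 100110 XOR 101001 = 001111
  pos 6: 111100 XOR 101001 = 010101
  pos 7: 101010 XOR 101001 = 000011
Remainder (last 5 bits) = 00110. This is the CRC / FCS.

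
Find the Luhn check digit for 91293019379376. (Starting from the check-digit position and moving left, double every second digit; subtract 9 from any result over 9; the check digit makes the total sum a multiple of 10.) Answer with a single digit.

2

Partial digits right→left: 6 7 3 9 7 3 9 1 0 3 9 2 1 9
Double every second digit counting from the check-digit position (so the 1st, 3rd, 5th, ... of the partial from the right).
  doubled (with −9 where >9): 3 6 5 9 0 9 2 → sum 34
  kept as-is: 7 9 3 1 3 2 9 → sum 34
Total = 34 + 34 = 68.
Check digit = (10 − (68 mod 10)) mod 10 = 2.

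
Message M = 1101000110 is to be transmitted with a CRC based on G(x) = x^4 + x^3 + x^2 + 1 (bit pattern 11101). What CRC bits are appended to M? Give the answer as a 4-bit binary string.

Append 4 zeros: 11010001100000. Divide by 11101 (XOR where the leading bit is 1):
  pos 0: 11010 XOR 11101 = 00111
  pos 2: 11100 XOR 11101 = 00001
  pos 6: 11100 XOR 11101 = 00001
Remainder (last 4 bits) = 1000. This is the CRC / FCS.

1000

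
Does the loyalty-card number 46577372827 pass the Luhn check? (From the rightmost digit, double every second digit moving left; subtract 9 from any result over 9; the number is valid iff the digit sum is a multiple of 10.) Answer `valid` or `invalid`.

From the right, keep odd positions and double even positions (subtract 9 from any doubled value over 9):
  doubled (positions 2,4,...): 4 4 6 5 3 → sum 22
  kept (positions 1,3,...): 7 8 7 7 5 4 → sum 38
Total = 60.
60 mod 10 = 0, so the number is valid.

valid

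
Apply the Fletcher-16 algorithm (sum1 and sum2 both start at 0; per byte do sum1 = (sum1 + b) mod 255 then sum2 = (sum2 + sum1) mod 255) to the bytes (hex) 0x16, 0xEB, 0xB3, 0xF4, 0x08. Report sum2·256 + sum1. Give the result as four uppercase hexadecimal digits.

Running sums (mod 255):
  after byte 0 (0x16): sum1=22, sum2=22
  after byte 1 (0xEB): sum1=2, sum2=24
  after byte 2 (0xB3): sum1=181, sum2=205
  after byte 3 (0xF4): sum1=170, sum2=120
  after byte 4 (0x08): sum1=178, sum2=43
Checksum = sum2·256 + sum1 = 43·256 + 178 = 11186 = 0x2BB2.

2BB2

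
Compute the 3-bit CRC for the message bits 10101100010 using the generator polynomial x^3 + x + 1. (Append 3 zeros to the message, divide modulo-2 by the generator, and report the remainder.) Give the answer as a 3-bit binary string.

011

Append 3 zeros: 10101100010000. Divide by 1011 (XOR where the leading bit is 1):
  pos 0: 1010 XOR 1011 = 0001
  pos 3: 1110 XOR 1011 = 0101
  pos 4: 1010 XOR 1011 = 0001
  pos 7: 1010 XOR 1011 = 0001
  pos 10: 1000 XOR 1011 = 0011
Remainder (last 3 bits) = 011. This is the CRC / FCS.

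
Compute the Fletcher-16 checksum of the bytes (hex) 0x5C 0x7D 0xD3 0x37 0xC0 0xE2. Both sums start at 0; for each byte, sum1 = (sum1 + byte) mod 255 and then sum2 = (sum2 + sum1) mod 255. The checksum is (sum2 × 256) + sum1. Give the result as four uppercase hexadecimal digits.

F688

Running sums (mod 255):
  after byte 0 (0x5C): sum1=92, sum2=92
  after byte 1 (0x7D): sum1=217, sum2=54
  after byte 2 (0xD3): sum1=173, sum2=227
  after byte 3 (0x37): sum1=228, sum2=200
  after byte 4 (0xC0): sum1=165, sum2=110
  after byte 5 (0xE2): sum1=136, sum2=246
Checksum = sum2·256 + sum1 = 246·256 + 136 = 63112 = 0xF688.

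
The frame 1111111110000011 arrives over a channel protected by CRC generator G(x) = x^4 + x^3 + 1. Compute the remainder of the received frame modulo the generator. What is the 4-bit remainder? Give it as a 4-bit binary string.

Modulo-2 division of 1111111110000011 by 11001:
  pos 0: 11111 XOR 11001 = 00110
  pos 2: 11011 XOR 11001 = 00010
  pos 5: 10110 XOR 11001 = 01111
  pos 6: 11110 XOR 11001 = 00111
  pos 8: 11100 XOR 11001 = 00101
  pos 10: 10101 XOR 11001 = 01100
  pos 11: 11001 XOR 11001 = 00000
Remainder = 0000 (zero — the frame passes the CRC check).

0000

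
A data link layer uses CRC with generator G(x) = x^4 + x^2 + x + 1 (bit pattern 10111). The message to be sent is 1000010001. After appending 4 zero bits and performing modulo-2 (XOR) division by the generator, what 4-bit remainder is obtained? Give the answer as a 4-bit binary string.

1110

Append 4 zeros: 10000100010000. Divide by 10111 (XOR where the leading bit is 1):
  pos 0: 10000 XOR 10111 = 00111
  pos 2: 11110 XOR 10111 = 01001
  pos 3: 10010 XOR 10111 = 00101
  pos 5: 10101 XOR 10111 = 00010
  pos 8: 10000 XOR 10111 = 00111
Remainder (last 4 bits) = 1110. This is the CRC / FCS.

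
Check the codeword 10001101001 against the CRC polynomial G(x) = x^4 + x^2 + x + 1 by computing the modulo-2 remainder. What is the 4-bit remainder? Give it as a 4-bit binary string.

0100

Modulo-2 division of 10001101001 by 10111:
  pos 0: 10001 XOR 10111 = 00110
  pos 2: 11010 XOR 10111 = 01101
  pos 3: 11011 XOR 10111 = 01100
  pos 4: 11000 XOR 10111 = 01111
  pos 5: 11110 XOR 10111 = 01001
  pos 6: 10011 XOR 10111 = 00100
Remainder = 0100 (nonzero — an error is detected).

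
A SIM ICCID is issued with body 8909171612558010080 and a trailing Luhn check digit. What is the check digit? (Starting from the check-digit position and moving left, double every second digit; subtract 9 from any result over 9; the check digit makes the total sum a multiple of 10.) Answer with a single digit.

Partial digits right→left: 0 8 0 0 1 0 8 5 5 2 1 6 1 7 1 9 0 9 8
Double every second digit counting from the check-digit position (so the 1st, 3rd, 5th, ... of the partial from the right).
  doubled (with −9 where >9): 0 0 2 7 1 2 2 2 0 7 → sum 23
  kept as-is: 8 0 0 5 2 6 7 9 9 → sum 46
Total = 23 + 46 = 69.
Check digit = (10 − (69 mod 10)) mod 10 = 1.

1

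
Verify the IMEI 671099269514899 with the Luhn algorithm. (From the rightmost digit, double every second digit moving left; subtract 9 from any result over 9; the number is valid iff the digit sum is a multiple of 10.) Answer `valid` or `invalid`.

From the right, keep odd positions and double even positions (subtract 9 from any doubled value over 9):
  doubled (positions 2,4,...): 9 8 1 3 9 0 5 → sum 35
  kept (positions 1,3,...): 9 8 1 9 2 9 1 6 → sum 45
Total = 80.
80 mod 10 = 0, so the number is valid.

valid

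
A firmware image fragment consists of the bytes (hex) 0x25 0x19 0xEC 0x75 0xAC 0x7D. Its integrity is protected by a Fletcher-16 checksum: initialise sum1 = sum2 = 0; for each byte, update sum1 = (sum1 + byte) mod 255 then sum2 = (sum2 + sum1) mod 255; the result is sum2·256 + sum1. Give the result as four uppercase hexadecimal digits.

47CA

Running sums (mod 255):
  after byte 0 (0x25): sum1=37, sum2=37
  after byte 1 (0x19): sum1=62, sum2=99
  after byte 2 (0xEC): sum1=43, sum2=142
  after byte 3 (0x75): sum1=160, sum2=47
  after byte 4 (0xAC): sum1=77, sum2=124
  after byte 5 (0x7D): sum1=202, sum2=71
Checksum = sum2·256 + sum1 = 71·256 + 202 = 18378 = 0x47CA.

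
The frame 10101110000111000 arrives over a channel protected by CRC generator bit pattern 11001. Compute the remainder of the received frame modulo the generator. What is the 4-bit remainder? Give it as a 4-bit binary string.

Modulo-2 division of 10101110000111000 by 11001:
  pos 0: 10101 XOR 11001 = 01100
  pos 1: 11001 XOR 11001 = 00000
  pos 6: 10000 XOR 11001 = 01001
  pos 7: 10011 XOR 11001 = 01010
  pos 8: 10101 XOR 11001 = 01100
  pos 9: 11001 XOR 11001 = 00000
Remainder = 0000 (zero — the frame passes the CRC check).

0000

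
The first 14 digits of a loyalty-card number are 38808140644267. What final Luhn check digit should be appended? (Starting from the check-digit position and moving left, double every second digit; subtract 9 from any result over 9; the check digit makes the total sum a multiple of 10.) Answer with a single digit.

5

Partial digits right→left: 7 6 2 4 4 6 0 4 1 8 0 8 8 3
Double every second digit counting from the check-digit position (so the 1st, 3rd, 5th, ... of the partial from the right).
  doubled (with −9 where >9): 5 4 8 0 2 0 7 → sum 26
  kept as-is: 6 4 6 4 8 8 3 → sum 39
Total = 26 + 39 = 65.
Check digit = (10 − (65 mod 10)) mod 10 = 5.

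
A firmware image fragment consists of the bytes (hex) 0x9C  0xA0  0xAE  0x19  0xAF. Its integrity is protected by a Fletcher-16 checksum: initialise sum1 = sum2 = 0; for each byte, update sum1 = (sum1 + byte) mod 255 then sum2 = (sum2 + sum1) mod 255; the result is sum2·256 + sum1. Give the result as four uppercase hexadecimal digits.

Running sums (mod 255):
  after byte 0 (0x9C): sum1=156, sum2=156
  after byte 1 (0xA0): sum1=61, sum2=217
  after byte 2 (0xAE): sum1=235, sum2=197
  after byte 3 (0x19): sum1=5, sum2=202
  after byte 4 (0xAF): sum1=180, sum2=127
Checksum = sum2·256 + sum1 = 127·256 + 180 = 32692 = 0x7FB4.

7FB4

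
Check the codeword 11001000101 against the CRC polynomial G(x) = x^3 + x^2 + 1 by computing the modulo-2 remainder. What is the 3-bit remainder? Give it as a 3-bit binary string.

Modulo-2 division of 11001000101 by 1101:
  pos 0: 1100 XOR 1101 = 0001
  pos 3: 1100 XOR 1101 = 0001
  pos 6: 1010 XOR 1101 = 0111
  pos 7: 1111 XOR 1101 = 0010
Remainder = 010 (nonzero — an error is detected).

010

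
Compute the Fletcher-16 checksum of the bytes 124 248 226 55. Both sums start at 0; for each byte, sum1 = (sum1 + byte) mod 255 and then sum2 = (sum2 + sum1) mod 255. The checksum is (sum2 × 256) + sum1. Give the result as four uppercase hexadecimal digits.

D98F

Running sums (mod 255):
  after byte 0 (124): sum1=124, sum2=124
  after byte 1 (248): sum1=117, sum2=241
  after byte 2 (226): sum1=88, sum2=74
  after byte 3 (55): sum1=143, sum2=217
Checksum = sum2·256 + sum1 = 217·256 + 143 = 55695 = 0xD98F.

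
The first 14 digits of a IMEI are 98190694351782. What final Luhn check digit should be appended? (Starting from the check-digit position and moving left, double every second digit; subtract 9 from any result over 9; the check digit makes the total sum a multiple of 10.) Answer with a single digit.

2

Partial digits right→left: 2 8 7 1 5 3 4 9 6 0 9 1 8 9
Double every second digit counting from the check-digit position (so the 1st, 3rd, 5th, ... of the partial from the right).
  doubled (with −9 where >9): 4 5 1 8 3 9 7 → sum 37
  kept as-is: 8 1 3 9 0 1 9 → sum 31
Total = 37 + 31 = 68.
Check digit = (10 − (68 mod 10)) mod 10 = 2.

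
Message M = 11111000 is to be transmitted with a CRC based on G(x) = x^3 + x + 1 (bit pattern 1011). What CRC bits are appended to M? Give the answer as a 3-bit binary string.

Append 3 zeros: 11111000000. Divide by 1011 (XOR where the leading bit is 1):
  pos 0: 1111 XOR 1011 = 0100
  pos 1: 1001 XOR 1011 = 0010
  pos 3: 1000 XOR 1011 = 0011
  pos 5: 1100 XOR 1011 = 0111
  pos 6: 1110 XOR 1011 = 0101
  pos 7: 1010 XOR 1011 = 0001
Remainder (last 3 bits) = 001. This is the CRC / FCS.

001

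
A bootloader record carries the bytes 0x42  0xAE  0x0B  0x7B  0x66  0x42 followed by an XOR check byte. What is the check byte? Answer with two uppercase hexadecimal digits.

XOR the bytes together:
  start with 0x42
  0x42 ⊕ 0xAE = 0xEC
  0xEC ⊕ 0x0B = 0xE7
  0xE7 ⊕ 0x7B = 0x9C
  0x9C ⊕ 0x66 = 0xFA
  0xFA ⊕ 0x42 = 0xB8

B8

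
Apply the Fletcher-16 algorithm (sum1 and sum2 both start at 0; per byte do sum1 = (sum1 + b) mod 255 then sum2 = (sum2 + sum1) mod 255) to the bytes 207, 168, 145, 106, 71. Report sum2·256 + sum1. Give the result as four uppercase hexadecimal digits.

Running sums (mod 255):
  after byte 0 (207): sum1=207, sum2=207
  after byte 1 (168): sum1=120, sum2=72
  after byte 2 (145): sum1=10, sum2=82
  after byte 3 (106): sum1=116, sum2=198
  after byte 4 (71): sum1=187, sum2=130
Checksum = sum2·256 + sum1 = 130·256 + 187 = 33467 = 0x82BB.

82BB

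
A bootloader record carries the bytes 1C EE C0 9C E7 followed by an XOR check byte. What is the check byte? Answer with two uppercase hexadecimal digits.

XOR the bytes together:
  start with 0x1C
  0x1C ⊕ 0xEE = 0xF2
  0xF2 ⊕ 0xC0 = 0x32
  0x32 ⊕ 0x9C = 0xAE
  0xAE ⊕ 0xE7 = 0x49

49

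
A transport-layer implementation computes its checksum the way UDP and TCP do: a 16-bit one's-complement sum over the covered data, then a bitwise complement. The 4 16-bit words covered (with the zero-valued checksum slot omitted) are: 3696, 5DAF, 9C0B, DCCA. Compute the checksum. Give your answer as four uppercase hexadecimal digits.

One's-complement addition (fold any carry out of bit 15 back into bit 0):
  0x3696 + 0x5DAF = 0x09445
  0x9445 + 0x9C0B = 0x13050 → wrap carry → 0x3051
  0x3051 + 0xDCCA = 0x10D1B → wrap carry → 0x0D1C
One's-complement sum = 0x0D1C.
Checksum = ~0x0D1C & 0xFFFF = 0xF2E3.

F2E3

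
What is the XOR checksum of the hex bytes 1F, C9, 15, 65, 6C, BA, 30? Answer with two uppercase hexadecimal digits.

40

XOR the bytes together:
  start with 0x1F
  0x1F ⊕ 0xC9 = 0xD6
  0xD6 ⊕ 0x15 = 0xC3
  0xC3 ⊕ 0x65 = 0xA6
  0xA6 ⊕ 0x6C = 0xCA
  0xCA ⊕ 0xBA = 0x70
  0x70 ⊕ 0x30 = 0x40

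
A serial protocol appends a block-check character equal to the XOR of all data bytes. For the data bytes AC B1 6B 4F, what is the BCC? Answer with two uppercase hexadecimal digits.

39

XOR the bytes together:
  start with 0xAC
  0xAC ⊕ 0xB1 = 0x1D
  0x1D ⊕ 0x6B = 0x76
  0x76 ⊕ 0x4F = 0x39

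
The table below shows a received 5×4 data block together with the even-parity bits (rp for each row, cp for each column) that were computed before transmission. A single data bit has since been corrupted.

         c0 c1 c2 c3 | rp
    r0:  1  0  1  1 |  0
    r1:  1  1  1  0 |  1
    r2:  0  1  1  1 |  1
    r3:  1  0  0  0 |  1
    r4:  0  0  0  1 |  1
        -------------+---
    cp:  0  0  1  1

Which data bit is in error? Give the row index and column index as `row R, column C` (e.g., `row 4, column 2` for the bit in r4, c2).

Recompute each row's even parity and compare to rp:
  r0: data parity 1, sent rp 0 → mismatch
  r1: data parity 1, sent rp 1 → ok
  r2: data parity 1, sent rp 1 → ok
  r3: data parity 1, sent rp 1 → ok
  r4: data parity 1, sent rp 1 → ok
Recompute each column's even parity and compare to cp:
  c0: data parity 1, sent cp 0 → mismatch
  c1: data parity 0, sent cp 0 → ok
  c2: data parity 1, sent cp 1 → ok
  c3: data parity 1, sent cp 1 → ok
Exactly one row (r0) and one column (c0) fail → the flipped bit is at their intersection.

row 0, column 0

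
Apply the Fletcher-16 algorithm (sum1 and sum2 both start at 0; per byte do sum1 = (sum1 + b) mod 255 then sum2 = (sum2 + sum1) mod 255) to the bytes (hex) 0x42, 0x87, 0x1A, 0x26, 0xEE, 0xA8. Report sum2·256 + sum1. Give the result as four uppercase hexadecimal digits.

Running sums (mod 255):
  after byte 0 (0x42): sum1=66, sum2=66
  after byte 1 (0x87): sum1=201, sum2=12
  after byte 2 (0x1A): sum1=227, sum2=239
  after byte 3 (0x26): sum1=10, sum2=249
  after byte 4 (0xEE): sum1=248, sum2=242
  after byte 5 (0xA8): sum1=161, sum2=148
Checksum = sum2·256 + sum1 = 148·256 + 161 = 38049 = 0x94A1.

94A1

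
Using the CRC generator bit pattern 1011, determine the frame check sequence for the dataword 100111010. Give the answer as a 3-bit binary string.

110

Append 3 zeros: 100111010000. Divide by 1011 (XOR where the leading bit is 1):
  pos 0: 1001 XOR 1011 = 0010
  pos 2: 1011 XOR 1011 = 0000
  pos 7: 1000 XOR 1011 = 0011
Remainder (last 3 bits) = 110. This is the CRC / FCS.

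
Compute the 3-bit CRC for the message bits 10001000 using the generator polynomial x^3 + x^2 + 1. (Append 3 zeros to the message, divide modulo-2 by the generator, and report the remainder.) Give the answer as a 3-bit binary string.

011

Append 3 zeros: 10001000000. Divide by 1101 (XOR where the leading bit is 1):
  pos 0: 1000 XOR 1101 = 0101
  pos 1: 1011 XOR 1101 = 0110
  pos 2: 1100 XOR 1101 = 0001
  pos 5: 1000 XOR 1101 = 0101
  pos 6: 1010 XOR 1101 = 0111
  pos 7: 1110 XOR 1101 = 0011
Remainder (last 3 bits) = 011. This is the CRC / FCS.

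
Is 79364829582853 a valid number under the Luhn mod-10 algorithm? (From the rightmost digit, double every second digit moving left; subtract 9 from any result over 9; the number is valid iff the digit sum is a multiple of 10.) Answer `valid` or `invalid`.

From the right, keep odd positions and double even positions (subtract 9 from any doubled value over 9):
  doubled (positions 2,4,...): 1 4 1 4 8 6 5 → sum 29
  kept (positions 1,3,...): 3 8 8 9 8 6 9 → sum 51
Total = 80.
80 mod 10 = 0, so the number is valid.

valid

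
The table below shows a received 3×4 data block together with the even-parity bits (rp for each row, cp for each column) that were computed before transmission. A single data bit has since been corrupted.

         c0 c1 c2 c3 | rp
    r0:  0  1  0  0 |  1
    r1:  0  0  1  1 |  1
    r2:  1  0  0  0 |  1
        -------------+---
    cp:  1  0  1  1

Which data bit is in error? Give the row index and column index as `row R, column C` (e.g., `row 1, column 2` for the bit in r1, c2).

Recompute each row's even parity and compare to rp:
  r0: data parity 1, sent rp 1 → ok
  r1: data parity 0, sent rp 1 → mismatch
  r2: data parity 1, sent rp 1 → ok
Recompute each column's even parity and compare to cp:
  c0: data parity 1, sent cp 1 → ok
  c1: data parity 1, sent cp 0 → mismatch
  c2: data parity 1, sent cp 1 → ok
  c3: data parity 1, sent cp 1 → ok
Exactly one row (r1) and one column (c1) fail → the flipped bit is at their intersection.

row 1, column 1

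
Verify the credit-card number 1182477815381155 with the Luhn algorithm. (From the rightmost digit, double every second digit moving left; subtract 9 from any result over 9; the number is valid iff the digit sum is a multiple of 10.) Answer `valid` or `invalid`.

From the right, keep odd positions and double even positions (subtract 9 from any doubled value over 9):
  doubled (positions 2,4,...): 1 2 6 2 5 8 7 2 → sum 33
  kept (positions 1,3,...): 5 1 8 5 8 7 2 1 → sum 37
Total = 70.
70 mod 10 = 0, so the number is valid.

valid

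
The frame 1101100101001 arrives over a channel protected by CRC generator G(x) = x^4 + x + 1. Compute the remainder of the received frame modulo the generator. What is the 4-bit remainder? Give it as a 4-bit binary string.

Modulo-2 division of 1101100101001 by 10011:
  pos 0: 11011 XOR 10011 = 01000
  pos 1: 10000 XOR 10011 = 00011
  pos 4: 11010 XOR 10011 = 01001
  pos 5: 10011 XOR 10011 = 00000
Remainder = 0001 (nonzero — an error is detected).

0001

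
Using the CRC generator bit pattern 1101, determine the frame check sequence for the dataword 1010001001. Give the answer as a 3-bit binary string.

Append 3 zeros: 1010001001000. Divide by 1101 (XOR where the leading bit is 1):
  pos 0: 1010 XOR 1101 = 0111
  pos 1: 1110 XOR 1101 = 0011
  pos 3: 1101 XOR 1101 = 0000
  pos 9: 1000 XOR 1101 = 0101
Remainder (last 3 bits) = 101. This is the CRC / FCS.

101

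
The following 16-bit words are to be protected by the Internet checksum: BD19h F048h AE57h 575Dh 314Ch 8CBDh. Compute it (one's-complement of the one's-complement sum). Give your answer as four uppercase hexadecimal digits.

8EDE

One's-complement addition (fold any carry out of bit 15 back into bit 0):
  0xBD19 + 0xF048 = 0x1AD61 → wrap carry → 0xAD62
  0xAD62 + 0xAE57 = 0x15BB9 → wrap carry → 0x5BBA
  0x5BBA + 0x575D = 0x0B317
  0xB317 + 0x314C = 0x0E463
  0xE463 + 0x8CBD = 0x17120 → wrap carry → 0x7121
One's-complement sum = 0x7121.
Checksum = ~0x7121 & 0xFFFF = 0x8EDE.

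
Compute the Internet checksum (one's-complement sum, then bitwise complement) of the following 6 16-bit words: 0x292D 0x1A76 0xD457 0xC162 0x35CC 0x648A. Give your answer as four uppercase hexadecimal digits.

8C4B

One's-complement addition (fold any carry out of bit 15 back into bit 0):
  0x292D + 0x1A76 = 0x043A3
  0x43A3 + 0xD457 = 0x117FA → wrap carry → 0x17FB
  0x17FB + 0xC162 = 0x0D95D
  0xD95D + 0x35CC = 0x10F29 → wrap carry → 0x0F2A
  0x0F2A + 0x648A = 0x073B4
One's-complement sum = 0x73B4.
Checksum = ~0x73B4 & 0xFFFF = 0x8C4B.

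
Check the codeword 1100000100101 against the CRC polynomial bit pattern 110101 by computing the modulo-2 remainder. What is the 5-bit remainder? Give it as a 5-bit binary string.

00010

Modulo-2 division of 1100000100101 by 110101:
  pos 0: 110000 XOR 110101 = 000101
  pos 3: 101010 XOR 110101 = 011111
  pos 4: 111110 XOR 110101 = 001011
  pos 6: 101110 XOR 110101 = 011011
  pos 7: 110111 XOR 110101 = 000010
Remainder = 00010 (nonzero — an error is detected).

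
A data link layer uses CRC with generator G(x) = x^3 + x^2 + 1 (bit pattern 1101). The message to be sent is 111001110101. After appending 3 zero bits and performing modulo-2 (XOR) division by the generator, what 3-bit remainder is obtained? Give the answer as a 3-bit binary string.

101

Append 3 zeros: 111001110101000. Divide by 1101 (XOR where the leading bit is 1):
  pos 0: 1110 XOR 1101 = 0011
  pos 2: 1101 XOR 1101 = 0000
  pos 6: 1101 XOR 1101 = 0000
  pos 11: 1000 XOR 1101 = 0101
Remainder (last 3 bits) = 101. This is the CRC / FCS.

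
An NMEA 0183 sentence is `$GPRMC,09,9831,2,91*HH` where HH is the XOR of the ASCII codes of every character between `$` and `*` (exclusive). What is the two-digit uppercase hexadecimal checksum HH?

7B

XOR the ASCII codes of the payload characters:
  'G' = 0x47 → acc = 0x47
  'P' = 0x50 → acc = 0x17
  'R' = 0x52 → acc = 0x45
  'M' = 0x4D → acc = 0x08
  'C' = 0x43 → acc = 0x4B
  ',' = 0x2C → acc = 0x67
  '0' = 0x30 → acc = 0x57
  '9' = 0x39 → acc = 0x6E
  ',' = 0x2C → acc = 0x42
  '9' = 0x39 → acc = 0x7B
  '8' = 0x38 → acc = 0x43
  '3' = 0x33 → acc = 0x70
  '1' = 0x31 → acc = 0x41
  ',' = 0x2C → acc = 0x6D
  '2' = 0x32 → acc = 0x5F
  ',' = 0x2C → acc = 0x73
  '9' = 0x39 → acc = 0x4A
  '1' = 0x31 → acc = 0x7B
Checksum = 0x7B.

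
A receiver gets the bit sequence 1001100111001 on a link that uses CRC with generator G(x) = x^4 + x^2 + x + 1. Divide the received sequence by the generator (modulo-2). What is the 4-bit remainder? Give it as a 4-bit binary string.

1000

Modulo-2 division of 1001100111001 by 10111:
  pos 0: 10011 XOR 10111 = 00100
  pos 2: 10000 XOR 10111 = 00111
  pos 4: 11111 XOR 10111 = 01000
  pos 5: 10001 XOR 10111 = 00110
  pos 7: 11000 XOR 10111 = 01111
  pos 8: 11111 XOR 10111 = 01000
Remainder = 1000 (nonzero — an error is detected).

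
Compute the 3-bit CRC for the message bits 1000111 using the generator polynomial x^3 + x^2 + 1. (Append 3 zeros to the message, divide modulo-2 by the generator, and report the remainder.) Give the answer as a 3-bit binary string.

101

Append 3 zeros: 1000111000. Divide by 1101 (XOR where the leading bit is 1):
  pos 0: 1000 XOR 1101 = 0101
  pos 1: 1011 XOR 1101 = 0110
  pos 2: 1101 XOR 1101 = 0000
  pos 6: 1000 XOR 1101 = 0101
Remainder (last 3 bits) = 101. This is the CRC / FCS.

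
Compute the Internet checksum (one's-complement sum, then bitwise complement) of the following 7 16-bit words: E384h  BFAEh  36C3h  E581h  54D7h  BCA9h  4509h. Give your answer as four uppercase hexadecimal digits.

One's-complement addition (fold any carry out of bit 15 back into bit 0):
  0xE384 + 0xBFAE = 0x1A332 → wrap carry → 0xA333
  0xA333 + 0x36C3 = 0x0D9F6
  0xD9F6 + 0xE581 = 0x1BF77 → wrap carry → 0xBF78
  0xBF78 + 0x54D7 = 0x1144F → wrap carry → 0x1450
  0x1450 + 0xBCA9 = 0x0D0F9
  0xD0F9 + 0x4509 = 0x11602 → wrap carry → 0x1603
One's-complement sum = 0x1603.
Checksum = ~0x1603 & 0xFFFF = 0xE9FC.

E9FC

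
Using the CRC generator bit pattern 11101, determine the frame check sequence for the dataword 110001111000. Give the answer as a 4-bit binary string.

1100

Append 4 zeros: 1100011110000000. Divide by 11101 (XOR where the leading bit is 1):
  pos 0: 11000 XOR 11101 = 00101
  pos 2: 10111 XOR 11101 = 01010
  pos 3: 10101 XOR 11101 = 01000
  pos 4: 10001 XOR 11101 = 01100
  pos 5: 11000 XOR 11101 = 00101
  pos 7: 10100 XOR 11101 = 01001
  pos 8: 10010 XOR 11101 = 01111
  pos 9: 11110 XOR 11101 = 00011
Remainder (last 4 bits) = 1100. This is the CRC / FCS.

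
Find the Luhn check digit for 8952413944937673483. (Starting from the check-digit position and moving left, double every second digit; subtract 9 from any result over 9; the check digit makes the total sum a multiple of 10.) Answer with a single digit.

2

Partial digits right→left: 3 8 4 3 7 6 7 3 9 4 4 9 3 1 4 2 5 9 8
Double every second digit counting from the check-digit position (so the 1st, 3rd, 5th, ... of the partial from the right).
  doubled (with −9 where >9): 6 8 5 5 9 8 6 8 1 7 → sum 63
  kept as-is: 8 3 6 3 4 9 1 2 9 → sum 45
Total = 63 + 45 = 108.
Check digit = (10 − (108 mod 10)) mod 10 = 2.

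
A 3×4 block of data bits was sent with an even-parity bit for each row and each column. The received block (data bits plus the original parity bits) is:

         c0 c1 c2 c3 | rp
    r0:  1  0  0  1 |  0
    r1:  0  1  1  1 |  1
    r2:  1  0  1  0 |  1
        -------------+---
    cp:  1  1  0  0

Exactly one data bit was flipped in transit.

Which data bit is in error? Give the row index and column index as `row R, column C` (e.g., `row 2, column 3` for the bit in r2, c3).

Recompute each row's even parity and compare to rp:
  r0: data parity 0, sent rp 0 → ok
  r1: data parity 1, sent rp 1 → ok
  r2: data parity 0, sent rp 1 → mismatch
Recompute each column's even parity and compare to cp:
  c0: data parity 0, sent cp 1 → mismatch
  c1: data parity 1, sent cp 1 → ok
  c2: data parity 0, sent cp 0 → ok
  c3: data parity 0, sent cp 0 → ok
Exactly one row (r2) and one column (c0) fail → the flipped bit is at their intersection.

row 2, column 0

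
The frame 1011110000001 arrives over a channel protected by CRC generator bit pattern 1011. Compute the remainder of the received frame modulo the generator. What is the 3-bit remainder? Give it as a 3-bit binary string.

Modulo-2 division of 1011110000001 by 1011:
  pos 0: 1011 XOR 1011 = 0000
  pos 4: 1100 XOR 1011 = 0111
  pos 5: 1110 XOR 1011 = 0101
  pos 6: 1010 XOR 1011 = 0001
  pos 9: 1001 XOR 1011 = 0010
Remainder = 010 (nonzero — an error is detected).

010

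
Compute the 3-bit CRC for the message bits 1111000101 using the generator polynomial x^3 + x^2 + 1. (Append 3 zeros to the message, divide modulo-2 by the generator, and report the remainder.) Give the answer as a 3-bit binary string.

011

Append 3 zeros: 1111000101000. Divide by 1101 (XOR where the leading bit is 1):
  pos 0: 1111 XOR 1101 = 0010
  pos 2: 1000 XOR 1101 = 0101
  pos 3: 1010 XOR 1101 = 0111
  pos 4: 1111 XOR 1101 = 0010
  pos 6: 1001 XOR 1101 = 0100
  pos 7: 1000 XOR 1101 = 0101
  pos 8: 1010 XOR 1101 = 0111
  pos 9: 1110 XOR 1101 = 0011
Remainder (last 3 bits) = 011. This is the CRC / FCS.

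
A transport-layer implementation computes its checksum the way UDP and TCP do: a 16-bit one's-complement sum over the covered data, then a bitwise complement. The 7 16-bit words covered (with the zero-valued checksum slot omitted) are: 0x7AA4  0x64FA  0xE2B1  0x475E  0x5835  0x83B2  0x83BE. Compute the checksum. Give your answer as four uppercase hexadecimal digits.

96AA

One's-complement addition (fold any carry out of bit 15 back into bit 0):
  0x7AA4 + 0x64FA = 0x0DF9E
  0xDF9E + 0xE2B1 = 0x1C24F → wrap carry → 0xC250
  0xC250 + 0x475E = 0x109AE → wrap carry → 0x09AF
  0x09AF + 0x5835 = 0x061E4
  0x61E4 + 0x83B2 = 0x0E596
  0xE596 + 0x83BE = 0x16954 → wrap carry → 0x6955
One's-complement sum = 0x6955.
Checksum = ~0x6955 & 0xFFFF = 0x96AA.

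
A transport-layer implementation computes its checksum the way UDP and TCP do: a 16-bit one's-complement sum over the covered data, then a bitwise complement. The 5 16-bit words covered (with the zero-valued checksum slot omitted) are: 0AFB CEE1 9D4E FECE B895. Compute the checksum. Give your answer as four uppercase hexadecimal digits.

D16F

One's-complement addition (fold any carry out of bit 15 back into bit 0):
  0x0AFB + 0xCEE1 = 0x0D9DC
  0xD9DC + 0x9D4E = 0x1772A → wrap carry → 0x772B
  0x772B + 0xFECE = 0x175F9 → wrap carry → 0x75FA
  0x75FA + 0xB895 = 0x12E8F → wrap carry → 0x2E90
One's-complement sum = 0x2E90.
Checksum = ~0x2E90 & 0xFFFF = 0xD16F.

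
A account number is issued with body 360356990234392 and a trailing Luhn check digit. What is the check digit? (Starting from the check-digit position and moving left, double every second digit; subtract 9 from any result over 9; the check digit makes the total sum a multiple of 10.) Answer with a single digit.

9

Partial digits right→left: 2 9 3 4 3 2 0 9 9 6 5 3 0 6 3
Double every second digit counting from the check-digit position (so the 1st, 3rd, 5th, ... of the partial from the right).
  doubled (with −9 where >9): 4 6 6 0 9 1 0 6 → sum 32
  kept as-is: 9 4 2 9 6 3 6 → sum 39
Total = 32 + 39 = 71.
Check digit = (10 − (71 mod 10)) mod 10 = 9.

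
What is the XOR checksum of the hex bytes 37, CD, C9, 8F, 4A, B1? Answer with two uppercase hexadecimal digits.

XOR the bytes together:
  start with 0x37
  0x37 ⊕ 0xCD = 0xFA
  0xFA ⊕ 0xC9 = 0x33
  0x33 ⊕ 0x8F = 0xBC
  0xBC ⊕ 0x4A = 0xF6
  0xF6 ⊕ 0xB1 = 0x47

47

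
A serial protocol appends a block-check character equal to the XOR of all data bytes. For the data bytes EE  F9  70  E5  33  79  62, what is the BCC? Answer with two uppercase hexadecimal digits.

AA

XOR the bytes together:
  start with 0xEE
  0xEE ⊕ 0xF9 = 0x17
  0x17 ⊕ 0x70 = 0x67
  0x67 ⊕ 0xE5 = 0x82
  0x82 ⊕ 0x33 = 0xB1
  0xB1 ⊕ 0x79 = 0xC8
  0xC8 ⊕ 0x62 = 0xAA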